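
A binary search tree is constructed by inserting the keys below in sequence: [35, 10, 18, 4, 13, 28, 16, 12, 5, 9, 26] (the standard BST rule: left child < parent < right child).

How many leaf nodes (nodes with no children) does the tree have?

4

Resulting structure (node: left, right):
  35: L=10, R=–
  10: L=4, R=18
  18: L=13, R=28
  4: L=–, R=5
  13: L=12, R=16
  28: L=26, R=–
  16: L=–, R=–
  12: L=–, R=–
  5: L=–, R=9
  9: L=–, R=–
  26: L=–, R=–

Leaves: 9, 12, 16, 26 — 4 in total.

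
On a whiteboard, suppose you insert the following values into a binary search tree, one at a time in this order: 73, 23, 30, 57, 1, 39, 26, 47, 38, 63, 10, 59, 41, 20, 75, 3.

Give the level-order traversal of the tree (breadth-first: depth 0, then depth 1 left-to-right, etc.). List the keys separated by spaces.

Insert 73: tree is empty, so 73 becomes the root.
Insert 23: 23 < 73 → go left. Place as left child of 73.
Insert 30: 30 < 73 → go left; 30 > 23 → go right. Place as right child of 23.
Insert 57: 57 < 73 → go left; 57 > 23 → go right; 57 > 30 → go right. Place as right child of 30.
Insert 1: 1 < 73 → go left; 1 < 23 → go left. Place as left child of 23.
Insert 39: 39 < 73 → go left; 39 > 23 → go right; 39 > 30 → go right; 39 < 57 → go left. Place as left child of 57.
Insert 26: 26 < 73 → go left; 26 > 23 → go right; 26 < 30 → go left. Place as left child of 30.
Insert 47: 47 < 73 → go left; 47 > 23 → go right; 47 > 30 → go right; 47 < 57 → go left; 47 > 39 → go right. Place as right child of 39.
Insert 38: 38 < 73 → go left; 38 > 23 → go right; 38 > 30 → go right; 38 < 57 → go left; 38 < 39 → go left. Place as left child of 39.
Insert 63: 63 < 73 → go left; 63 > 23 → go right; 63 > 30 → go right; 63 > 57 → go right. Place as right child of 57.
Insert 10: 10 < 73 → go left; 10 < 23 → go left; 10 > 1 → go right. Place as right child of 1.
Insert 59: 59 < 73 → go left; 59 > 23 → go right; 59 > 30 → go right; 59 > 57 → go right; 59 < 63 → go left. Place as left child of 63.
Insert 41: 41 < 73 → go left; 41 > 23 → go right; 41 > 30 → go right; 41 < 57 → go left; 41 > 39 → go right; 41 < 47 → go left. Place as left child of 47.
Insert 20: 20 < 73 → go left; 20 < 23 → go left; 20 > 1 → go right; 20 > 10 → go right. Place as right child of 10.
Insert 75: 75 > 73 → go right. Place as right child of 73.
Insert 3: 3 < 73 → go left; 3 < 23 → go left; 3 > 1 → go right; 3 < 10 → go left. Place as left child of 10.

73 23 75 1 30 10 26 57 3 20 39 63 38 47 59 41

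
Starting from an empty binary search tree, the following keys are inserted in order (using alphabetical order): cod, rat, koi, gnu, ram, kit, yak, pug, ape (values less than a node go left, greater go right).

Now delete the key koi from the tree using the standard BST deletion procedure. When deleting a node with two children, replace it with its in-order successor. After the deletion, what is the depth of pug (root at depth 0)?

cod: root
rat: right child of cod (depth 1)
koi: left child of rat (depth 2)
gnu: left child of koi (depth 3)
ram: right child of koi (depth 3)
kit: right child of gnu (depth 4)
yak: right child of rat (depth 2)
pug: left child of ram (depth 4)
ape: left child of cod (depth 1)

Delete koi (two children — replace with in-order successor).
After deletion, path to pug: cod → rat → pug.

2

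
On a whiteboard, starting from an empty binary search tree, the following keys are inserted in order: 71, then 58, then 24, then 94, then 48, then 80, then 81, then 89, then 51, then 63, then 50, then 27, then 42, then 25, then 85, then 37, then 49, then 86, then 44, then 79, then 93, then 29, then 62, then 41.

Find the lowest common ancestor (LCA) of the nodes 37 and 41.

37

Resulting structure (node: left, right):
  71: L=58, R=94
  58: L=24, R=63
  24: L=–, R=48
  94: L=80, R=–
  48: L=27, R=51
  80: L=79, R=81
  81: L=–, R=89
  89: L=85, R=93
  51: L=50, R=–
  63: L=62, R=–
  50: L=49, R=–
  27: L=25, R=42
  42: L=37, R=44
  25: L=–, R=–
  85: L=–, R=86
  37: L=29, R=41
  49: L=–, R=–
  86: L=–, R=–
  44: L=–, R=–
  79: L=–, R=–
  93: L=–, R=–
  29: L=–, R=–
  62: L=–, R=–
  41: L=–, R=–

Path to 37: 71 → 58 → 24 → 48 → 27 → 42 → 37
Path to 41: 71 → 58 → 24 → 48 → 27 → 42 → 37 → 41
37 lies on both paths and is an ancestor of the other node.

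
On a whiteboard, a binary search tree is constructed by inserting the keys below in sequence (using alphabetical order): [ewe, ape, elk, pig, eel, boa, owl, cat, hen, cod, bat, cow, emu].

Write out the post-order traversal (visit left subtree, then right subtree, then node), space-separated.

Insert ewe: tree is empty, so ewe becomes the root.
Insert ape: ape < ewe → go left. Place as left child of ewe.
Insert elk: elk < ewe → go left; elk > ape → go right. Place as right child of ape.
Insert pig: pig > ewe → go right. Place as right child of ewe.
Insert eel: eel < ewe → go left; eel > ape → go right; eel < elk → go left. Place as left child of elk.
Insert boa: boa < ewe → go left; boa > ape → go right; boa < elk → go left; boa < eel → go left. Place as left child of eel.
Insert owl: owl > ewe → go right; owl < pig → go left. Place as left child of pig.
Insert cat: cat < ewe → go left; cat > ape → go right; cat < elk → go left; cat < eel → go left; cat > boa → go right. Place as right child of boa.
Insert hen: hen > ewe → go right; hen < pig → go left; hen < owl → go left. Place as left child of owl.
Insert cod: cod < ewe → go left; cod > ape → go right; cod < elk → go left; cod < eel → go left; cod > boa → go right; cod > cat → go right. Place as right child of cat.
Insert bat: bat < ewe → go left; bat > ape → go right; bat < elk → go left; bat < eel → go left; bat < boa → go left. Place as left child of boa.
Insert cow: cow < ewe → go left; cow > ape → go right; cow < elk → go left; cow < eel → go left; cow > boa → go right; cow > cat → go right; cow > cod → go right. Place as right child of cod.
Insert emu: emu < ewe → go left; emu > ape → go right; emu > elk → go right. Place as right child of elk.

bat cow cod cat boa eel emu elk ape hen owl pig ewe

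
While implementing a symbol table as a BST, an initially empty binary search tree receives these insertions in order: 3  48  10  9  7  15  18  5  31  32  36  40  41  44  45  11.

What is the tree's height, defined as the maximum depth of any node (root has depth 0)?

Insert 3: tree is empty, so 3 becomes the root.
Insert 48: 48 > 3 → go right. Place as right child of 3.
Insert 10: 10 > 3 → go right; 10 < 48 → go left. Place as left child of 48.
Insert 9: 9 > 3 → go right; 9 < 48 → go left; 9 < 10 → go left. Place as left child of 10.
Insert 7: 7 > 3 → go right; 7 < 48 → go left; 7 < 10 → go left; 7 < 9 → go left. Place as left child of 9.
Insert 15: 15 > 3 → go right; 15 < 48 → go left; 15 > 10 → go right. Place as right child of 10.
Insert 18: 18 > 3 → go right; 18 < 48 → go left; 18 > 10 → go right; 18 > 15 → go right. Place as right child of 15.
Insert 5: 5 > 3 → go right; 5 < 48 → go left; 5 < 10 → go left; 5 < 9 → go left; 5 < 7 → go left. Place as left child of 7.
Insert 31: 31 > 3 → go right; 31 < 48 → go left; 31 > 10 → go right; 31 > 15 → go right; 31 > 18 → go right. Place as right child of 18.
Insert 32: 32 > 3 → go right; 32 < 48 → go left; 32 > 10 → go right; 32 > 15 → go right; 32 > 18 → go right; 32 > 31 → go right. Place as right child of 31.
Insert 36: 36 > 3 → go right; 36 < 48 → go left; 36 > 10 → go right; 36 > 15 → go right; 36 > 18 → go right; 36 > 31 → go right; 36 > 32 → go right. Place as right child of 32.
Insert 40: 40 > 3 → go right; 40 < 48 → go left; 40 > 10 → go right; 40 > 15 → go right; 40 > 18 → go right; 40 > 31 → go right; 40 > 32 → go right; 40 > 36 → go right. Place as right child of 36.
Insert 41: 41 > 3 → go right; 41 < 48 → go left; 41 > 10 → go right; 41 > 15 → go right; 41 > 18 → go right; 41 > 31 → go right; 41 > 32 → go right; 41 > 36 → go right; 41 > 40 → go right. Place as right child of 40.
Insert 44: 44 > 3 → go right; 44 < 48 → go left; 44 > 10 → go right; 44 > 15 → go right; 44 > 18 → go right; 44 > 31 → go right; 44 > 32 → go right; 44 > 36 → go right; 44 > 40 → go right; 44 > 41 → go right. Place as right child of 41.
Insert 45: 45 > 3 → go right; 45 < 48 → go left; 45 > 10 → go right; 45 > 15 → go right; 45 > 18 → go right; 45 > 31 → go right; 45 > 32 → go right; 45 > 36 → go right; 45 > 40 → go right; 45 > 41 → go right; 45 > 44 → go right. Place as right child of 44.
Insert 11: 11 > 3 → go right; 11 < 48 → go left; 11 > 10 → go right; 11 < 15 → go left. Place as left child of 15.

The deepest node is 45 at depth 11.

11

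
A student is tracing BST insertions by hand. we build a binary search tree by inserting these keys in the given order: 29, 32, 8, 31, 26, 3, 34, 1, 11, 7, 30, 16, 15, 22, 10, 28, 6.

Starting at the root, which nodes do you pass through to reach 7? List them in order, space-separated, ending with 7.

Insert 29: tree is empty, so 29 becomes the root.
Insert 32: 32 > 29 → go right. Place as right child of 29.
Insert 8: 8 < 29 → go left. Place as left child of 29.
Insert 31: 31 > 29 → go right; 31 < 32 → go left. Place as left child of 32.
Insert 26: 26 < 29 → go left; 26 > 8 → go right. Place as right child of 8.
Insert 3: 3 < 29 → go left; 3 < 8 → go left. Place as left child of 8.
Insert 34: 34 > 29 → go right; 34 > 32 → go right. Place as right child of 32.
Insert 1: 1 < 29 → go left; 1 < 8 → go left; 1 < 3 → go left. Place as left child of 3.
Insert 11: 11 < 29 → go left; 11 > 8 → go right; 11 < 26 → go left. Place as left child of 26.
Insert 7: 7 < 29 → go left; 7 < 8 → go left; 7 > 3 → go right. Place as right child of 3.
Insert 30: 30 > 29 → go right; 30 < 32 → go left; 30 < 31 → go left. Place as left child of 31.
Insert 16: 16 < 29 → go left; 16 > 8 → go right; 16 < 26 → go left; 16 > 11 → go right. Place as right child of 11.
Insert 15: 15 < 29 → go left; 15 > 8 → go right; 15 < 26 → go left; 15 > 11 → go right; 15 < 16 → go left. Place as left child of 16.
Insert 22: 22 < 29 → go left; 22 > 8 → go right; 22 < 26 → go left; 22 > 11 → go right; 22 > 16 → go right. Place as right child of 16.
Insert 10: 10 < 29 → go left; 10 > 8 → go right; 10 < 26 → go left; 10 < 11 → go left. Place as left child of 11.
Insert 28: 28 < 29 → go left; 28 > 8 → go right; 28 > 26 → go right. Place as right child of 26.
Insert 6: 6 < 29 → go left; 6 < 8 → go left; 6 > 3 → go right; 6 < 7 → go left. Place as left child of 7.

29 8 3 7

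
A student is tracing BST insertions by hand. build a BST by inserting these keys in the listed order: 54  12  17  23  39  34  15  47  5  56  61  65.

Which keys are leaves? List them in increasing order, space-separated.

5 15 34 47 65

Insert 54: tree is empty, so 54 becomes the root.
Insert 12: 12 < 54 → go left. Place as left child of 54.
Insert 17: 17 < 54 → go left; 17 > 12 → go right. Place as right child of 12.
Insert 23: 23 < 54 → go left; 23 > 12 → go right; 23 > 17 → go right. Place as right child of 17.
Insert 39: 39 < 54 → go left; 39 > 12 → go right; 39 > 17 → go right; 39 > 23 → go right. Place as right child of 23.
Insert 34: 34 < 54 → go left; 34 > 12 → go right; 34 > 17 → go right; 34 > 23 → go right; 34 < 39 → go left. Place as left child of 39.
Insert 15: 15 < 54 → go left; 15 > 12 → go right; 15 < 17 → go left. Place as left child of 17.
Insert 47: 47 < 54 → go left; 47 > 12 → go right; 47 > 17 → go right; 47 > 23 → go right; 47 > 39 → go right. Place as right child of 39.
Insert 5: 5 < 54 → go left; 5 < 12 → go left. Place as left child of 12.
Insert 56: 56 > 54 → go right. Place as right child of 54.
Insert 61: 61 > 54 → go right; 61 > 56 → go right. Place as right child of 56.
Insert 65: 65 > 54 → go right; 65 > 56 → go right; 65 > 61 → go right. Place as right child of 61.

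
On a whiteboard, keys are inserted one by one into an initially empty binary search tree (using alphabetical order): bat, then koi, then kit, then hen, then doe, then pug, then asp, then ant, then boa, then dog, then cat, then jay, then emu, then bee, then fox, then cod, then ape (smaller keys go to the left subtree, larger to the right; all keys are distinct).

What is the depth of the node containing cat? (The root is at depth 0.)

bat: root
koi: right child of bat (depth 1)
kit: left child of koi (depth 2)
hen: left child of kit (depth 3)
doe: left child of hen (depth 4)
pug: right child of koi (depth 2)
asp: left child of bat (depth 1)
ant: left child of asp (depth 2)
boa: left child of doe (depth 5)
dog: right child of doe (depth 5)
cat: right child of boa (depth 6)
jay: right child of hen (depth 4)
emu: right child of dog (depth 6)
bee: left child of boa (depth 6)
fox: right child of emu (depth 7)
cod: right child of cat (depth 7)
ape: right child of ant (depth 3)

Path to cat: bat → koi → kit → hen → doe → boa → cat, which is 6 edges.

6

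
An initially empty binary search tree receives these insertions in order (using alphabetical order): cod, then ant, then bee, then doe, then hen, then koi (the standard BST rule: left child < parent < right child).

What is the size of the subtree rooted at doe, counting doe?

cod: root
ant: left child of cod (depth 1)
bee: right child of ant (depth 2)
doe: right child of cod (depth 1)
hen: right child of doe (depth 2)
koi: right child of hen (depth 3)

Subtree rooted at doe contains: doe, hen, koi — 3 nodes.

3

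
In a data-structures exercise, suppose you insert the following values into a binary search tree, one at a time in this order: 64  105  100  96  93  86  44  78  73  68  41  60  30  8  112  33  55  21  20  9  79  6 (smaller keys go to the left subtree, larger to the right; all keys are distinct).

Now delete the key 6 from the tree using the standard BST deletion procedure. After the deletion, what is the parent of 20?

21

64: root
105: right child of 64 (depth 1)
100: left child of 105 (depth 2)
96: left child of 100 (depth 3)
93: left child of 96 (depth 4)
86: left child of 93 (depth 5)
44: left child of 64 (depth 1)
78: left child of 86 (depth 6)
73: left child of 78 (depth 7)
68: left child of 73 (depth 8)
41: left child of 44 (depth 2)
60: right child of 44 (depth 2)
30: left child of 41 (depth 3)
8: left child of 30 (depth 4)
112: right child of 105 (depth 2)
33: right child of 30 (depth 4)
55: left child of 60 (depth 3)
21: right child of 8 (depth 5)
20: left child of 21 (depth 6)
9: left child of 20 (depth 7)
79: right child of 78 (depth 7)
6: left child of 8 (depth 5)

Delete 6 (at most one child — splice it out).
After deletion, 20's parent is 21.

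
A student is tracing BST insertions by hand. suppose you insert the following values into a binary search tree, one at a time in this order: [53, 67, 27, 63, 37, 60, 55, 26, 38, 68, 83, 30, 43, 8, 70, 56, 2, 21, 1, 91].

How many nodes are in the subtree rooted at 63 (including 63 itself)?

4

53: root
67: right child of 53 (depth 1)
27: left child of 53 (depth 1)
63: left child of 67 (depth 2)
37: right child of 27 (depth 2)
60: left child of 63 (depth 3)
55: left child of 60 (depth 4)
26: left child of 27 (depth 2)
38: right child of 37 (depth 3)
68: right child of 67 (depth 2)
83: right child of 68 (depth 3)
30: left child of 37 (depth 3)
43: right child of 38 (depth 4)
8: left child of 26 (depth 3)
70: left child of 83 (depth 4)
56: right child of 55 (depth 5)
2: left child of 8 (depth 4)
21: right child of 8 (depth 4)
1: left child of 2 (depth 5)
91: right child of 83 (depth 4)

Subtree rooted at 63 contains: 63, 60, 55, 56 — 4 nodes.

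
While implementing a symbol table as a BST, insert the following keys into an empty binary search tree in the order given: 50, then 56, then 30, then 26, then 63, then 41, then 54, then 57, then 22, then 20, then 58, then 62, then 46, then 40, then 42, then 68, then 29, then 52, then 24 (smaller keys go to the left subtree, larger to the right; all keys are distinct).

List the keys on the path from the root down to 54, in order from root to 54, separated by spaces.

50 56 54

50: root
56: right child of 50 (depth 1)
30: left child of 50 (depth 1)
26: left child of 30 (depth 2)
63: right child of 56 (depth 2)
41: right child of 30 (depth 2)
54: left child of 56 (depth 2)
57: left child of 63 (depth 3)
22: left child of 26 (depth 3)
20: left child of 22 (depth 4)
58: right child of 57 (depth 4)
62: right child of 58 (depth 5)
46: right child of 41 (depth 3)
40: left child of 41 (depth 3)
42: left child of 46 (depth 4)
68: right child of 63 (depth 3)
29: right child of 26 (depth 3)
52: left child of 54 (depth 3)
24: right child of 22 (depth 4)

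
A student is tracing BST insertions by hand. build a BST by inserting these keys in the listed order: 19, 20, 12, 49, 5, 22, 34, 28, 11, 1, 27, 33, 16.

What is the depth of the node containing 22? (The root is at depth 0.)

Resulting structure (node: left, right):
  19: L=12, R=20
  20: L=–, R=49
  12: L=5, R=16
  49: L=22, R=–
  5: L=1, R=11
  22: L=–, R=34
  34: L=28, R=–
  28: L=27, R=33
  11: L=–, R=–
  1: L=–, R=–
  27: L=–, R=–
  33: L=–, R=–
  16: L=–, R=–

Path to 22: 19 → 20 → 49 → 22, which is 3 edges.

3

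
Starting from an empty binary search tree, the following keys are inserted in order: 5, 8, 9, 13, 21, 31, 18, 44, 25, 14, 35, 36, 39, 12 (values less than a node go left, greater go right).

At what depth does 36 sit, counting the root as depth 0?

5: root
8: right child of 5 (depth 1)
9: right child of 8 (depth 2)
13: right child of 9 (depth 3)
21: right child of 13 (depth 4)
31: right child of 21 (depth 5)
18: left child of 21 (depth 5)
44: right child of 31 (depth 6)
25: left child of 31 (depth 6)
14: left child of 18 (depth 6)
35: left child of 44 (depth 7)
36: right child of 35 (depth 8)
39: right child of 36 (depth 9)
12: left child of 13 (depth 4)

Path to 36: 5 → 8 → 9 → 13 → 21 → 31 → 44 → 35 → 36, which is 8 edges.

8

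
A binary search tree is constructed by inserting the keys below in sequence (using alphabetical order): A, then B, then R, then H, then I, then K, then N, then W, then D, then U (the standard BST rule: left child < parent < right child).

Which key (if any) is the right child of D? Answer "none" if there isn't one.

none

A: root
B: right child of A (depth 1)
R: right child of B (depth 2)
H: left child of R (depth 3)
I: right child of H (depth 4)
K: right child of I (depth 5)
N: right child of K (depth 6)
W: right child of R (depth 3)
D: left child of H (depth 4)
U: left child of W (depth 4)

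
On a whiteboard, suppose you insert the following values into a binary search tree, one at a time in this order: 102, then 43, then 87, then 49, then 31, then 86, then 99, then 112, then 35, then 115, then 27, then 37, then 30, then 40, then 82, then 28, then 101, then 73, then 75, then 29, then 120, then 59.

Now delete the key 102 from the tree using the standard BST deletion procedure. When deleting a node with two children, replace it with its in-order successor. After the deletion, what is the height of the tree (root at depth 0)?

Insert 102: tree is empty, so 102 becomes the root.
Insert 43: 43 < 102 → go left. Place as left child of 102.
Insert 87: 87 < 102 → go left; 87 > 43 → go right. Place as right child of 43.
Insert 49: 49 < 102 → go left; 49 > 43 → go right; 49 < 87 → go left. Place as left child of 87.
Insert 31: 31 < 102 → go left; 31 < 43 → go left. Place as left child of 43.
Insert 86: 86 < 102 → go left; 86 > 43 → go right; 86 < 87 → go left; 86 > 49 → go right. Place as right child of 49.
Insert 99: 99 < 102 → go left; 99 > 43 → go right; 99 > 87 → go right. Place as right child of 87.
Insert 112: 112 > 102 → go right. Place as right child of 102.
Insert 35: 35 < 102 → go left; 35 < 43 → go left; 35 > 31 → go right. Place as right child of 31.
Insert 115: 115 > 102 → go right; 115 > 112 → go right. Place as right child of 112.
Insert 27: 27 < 102 → go left; 27 < 43 → go left; 27 < 31 → go left. Place as left child of 31.
Insert 37: 37 < 102 → go left; 37 < 43 → go left; 37 > 31 → go right; 37 > 35 → go right. Place as right child of 35.
Insert 30: 30 < 102 → go left; 30 < 43 → go left; 30 < 31 → go left; 30 > 27 → go right. Place as right child of 27.
Insert 40: 40 < 102 → go left; 40 < 43 → go left; 40 > 31 → go right; 40 > 35 → go right; 40 > 37 → go right. Place as right child of 37.
Insert 82: 82 < 102 → go left; 82 > 43 → go right; 82 < 87 → go left; 82 > 49 → go right; 82 < 86 → go left. Place as left child of 86.
Insert 28: 28 < 102 → go left; 28 < 43 → go left; 28 < 31 → go left; 28 > 27 → go right; 28 < 30 → go left. Place as left child of 30.
Insert 101: 101 < 102 → go left; 101 > 43 → go right; 101 > 87 → go right; 101 > 99 → go right. Place as right child of 99.
Insert 73: 73 < 102 → go left; 73 > 43 → go right; 73 < 87 → go left; 73 > 49 → go right; 73 < 86 → go left; 73 < 82 → go left. Place as left child of 82.
Insert 75: 75 < 102 → go left; 75 > 43 → go right; 75 < 87 → go left; 75 > 49 → go right; 75 < 86 → go left; 75 < 82 → go left; 75 > 73 → go right. Place as right child of 73.
Insert 29: 29 < 102 → go left; 29 < 43 → go left; 29 < 31 → go left; 29 > 27 → go right; 29 < 30 → go left; 29 > 28 → go right. Place as right child of 28.
Insert 120: 120 > 102 → go right; 120 > 112 → go right; 120 > 115 → go right. Place as right child of 115.
Insert 59: 59 < 102 → go left; 59 > 43 → go right; 59 < 87 → go left; 59 > 49 → go right; 59 < 86 → go left; 59 < 82 → go left; 59 < 73 → go left. Place as left child of 73.

Delete 102 (two children — replace with in-order successor).
After deletion, deepest node is 75 at depth 7.

7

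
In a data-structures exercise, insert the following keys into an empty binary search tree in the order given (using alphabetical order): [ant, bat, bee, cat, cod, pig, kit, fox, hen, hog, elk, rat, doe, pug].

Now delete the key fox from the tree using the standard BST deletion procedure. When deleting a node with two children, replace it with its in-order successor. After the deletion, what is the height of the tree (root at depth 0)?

9

ant: root
bat: right child of ant (depth 1)
bee: right child of bat (depth 2)
cat: right child of bee (depth 3)
cod: right child of cat (depth 4)
pig: right child of cod (depth 5)
kit: left child of pig (depth 6)
fox: left child of kit (depth 7)
hen: right child of fox (depth 8)
hog: right child of hen (depth 9)
elk: left child of fox (depth 8)
rat: right child of pig (depth 6)
doe: left child of elk (depth 9)
pug: left child of rat (depth 7)

Delete fox (two children — replace with in-order successor).
After deletion, deepest node is doe at depth 9.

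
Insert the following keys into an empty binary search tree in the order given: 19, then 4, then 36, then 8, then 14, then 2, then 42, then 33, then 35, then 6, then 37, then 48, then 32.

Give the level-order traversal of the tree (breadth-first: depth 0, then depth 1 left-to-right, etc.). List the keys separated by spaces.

19: root
4: left child of 19 (depth 1)
36: right child of 19 (depth 1)
8: right child of 4 (depth 2)
14: right child of 8 (depth 3)
2: left child of 4 (depth 2)
42: right child of 36 (depth 2)
33: left child of 36 (depth 2)
35: right child of 33 (depth 3)
6: left child of 8 (depth 3)
37: left child of 42 (depth 3)
48: right child of 42 (depth 3)
32: left child of 33 (depth 3)

19 4 36 2 8 33 42 6 14 32 35 37 48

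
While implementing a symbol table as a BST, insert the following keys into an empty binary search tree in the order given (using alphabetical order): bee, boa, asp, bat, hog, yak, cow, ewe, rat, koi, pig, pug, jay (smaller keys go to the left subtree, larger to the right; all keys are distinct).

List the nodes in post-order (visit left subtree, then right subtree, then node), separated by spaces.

bee: root
boa: right child of bee (depth 1)
asp: left child of bee (depth 1)
bat: right child of asp (depth 2)
hog: right child of boa (depth 2)
yak: right child of hog (depth 3)
cow: left child of hog (depth 3)
ewe: right child of cow (depth 4)
rat: left child of yak (depth 4)
koi: left child of rat (depth 5)
pig: right child of koi (depth 6)
pug: right child of pig (depth 7)
jay: left child of koi (depth 6)

bat asp ewe cow jay pug pig koi rat yak hog boa bee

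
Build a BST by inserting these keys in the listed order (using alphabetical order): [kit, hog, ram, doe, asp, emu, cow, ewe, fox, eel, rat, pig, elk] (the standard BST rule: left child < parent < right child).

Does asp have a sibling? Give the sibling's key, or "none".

kit: root
hog: left child of kit (depth 1)
ram: right child of kit (depth 1)
doe: left child of hog (depth 2)
asp: left child of doe (depth 3)
emu: right child of doe (depth 3)
cow: right child of asp (depth 4)
ewe: right child of emu (depth 4)
fox: right child of ewe (depth 5)
eel: left child of emu (depth 4)
rat: right child of ram (depth 2)
pig: left child of ram (depth 2)
elk: right child of eel (depth 5)

asp's parent is doe; the other child of doe is emu.

emu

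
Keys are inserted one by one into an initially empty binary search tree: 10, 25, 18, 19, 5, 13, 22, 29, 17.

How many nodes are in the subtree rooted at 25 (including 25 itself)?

Resulting structure (node: left, right):
  10: L=5, R=25
  25: L=18, R=29
  18: L=13, R=19
  19: L=–, R=22
  5: L=–, R=–
  13: L=–, R=17
  22: L=–, R=–
  29: L=–, R=–
  17: L=–, R=–

Subtree rooted at 25 contains: 25, 18, 13, 17, 19, 22, 29 — 7 nodes.

7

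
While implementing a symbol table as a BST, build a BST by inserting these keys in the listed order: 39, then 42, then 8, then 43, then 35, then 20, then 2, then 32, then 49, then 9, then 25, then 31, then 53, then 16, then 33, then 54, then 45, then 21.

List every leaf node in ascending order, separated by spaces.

Resulting structure (node: left, right):
  39: L=8, R=42
  42: L=–, R=43
  8: L=2, R=35
  43: L=–, R=49
  35: L=20, R=–
  20: L=9, R=32
  2: L=–, R=–
  32: L=25, R=33
  49: L=45, R=53
  9: L=–, R=16
  25: L=21, R=31
  31: L=–, R=–
  53: L=–, R=54
  16: L=–, R=–
  33: L=–, R=–
  54: L=–, R=–
  45: L=–, R=–
  21: L=–, R=–

2 16 21 31 33 45 54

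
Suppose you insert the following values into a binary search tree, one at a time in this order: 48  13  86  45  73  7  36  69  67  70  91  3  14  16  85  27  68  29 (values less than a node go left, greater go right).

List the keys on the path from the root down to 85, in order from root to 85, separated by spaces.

Insert 48: tree is empty, so 48 becomes the root.
Insert 13: 13 < 48 → go left. Place as left child of 48.
Insert 86: 86 > 48 → go right. Place as right child of 48.
Insert 45: 45 < 48 → go left; 45 > 13 → go right. Place as right child of 13.
Insert 73: 73 > 48 → go right; 73 < 86 → go left. Place as left child of 86.
Insert 7: 7 < 48 → go left; 7 < 13 → go left. Place as left child of 13.
Insert 36: 36 < 48 → go left; 36 > 13 → go right; 36 < 45 → go left. Place as left child of 45.
Insert 69: 69 > 48 → go right; 69 < 86 → go left; 69 < 73 → go left. Place as left child of 73.
Insert 67: 67 > 48 → go right; 67 < 86 → go left; 67 < 73 → go left; 67 < 69 → go left. Place as left child of 69.
Insert 70: 70 > 48 → go right; 70 < 86 → go left; 70 < 73 → go left; 70 > 69 → go right. Place as right child of 69.
Insert 91: 91 > 48 → go right; 91 > 86 → go right. Place as right child of 86.
Insert 3: 3 < 48 → go left; 3 < 13 → go left; 3 < 7 → go left. Place as left child of 7.
Insert 14: 14 < 48 → go left; 14 > 13 → go right; 14 < 45 → go left; 14 < 36 → go left. Place as left child of 36.
Insert 16: 16 < 48 → go left; 16 > 13 → go right; 16 < 45 → go left; 16 < 36 → go left; 16 > 14 → go right. Place as right child of 14.
Insert 85: 85 > 48 → go right; 85 < 86 → go left; 85 > 73 → go right. Place as right child of 73.
Insert 27: 27 < 48 → go left; 27 > 13 → go right; 27 < 45 → go left; 27 < 36 → go left; 27 > 14 → go right; 27 > 16 → go right. Place as right child of 16.
Insert 68: 68 > 48 → go right; 68 < 86 → go left; 68 < 73 → go left; 68 < 69 → go left; 68 > 67 → go right. Place as right child of 67.
Insert 29: 29 < 48 → go left; 29 > 13 → go right; 29 < 45 → go left; 29 < 36 → go left; 29 > 14 → go right; 29 > 16 → go right; 29 > 27 → go right. Place as right child of 27.

48 86 73 85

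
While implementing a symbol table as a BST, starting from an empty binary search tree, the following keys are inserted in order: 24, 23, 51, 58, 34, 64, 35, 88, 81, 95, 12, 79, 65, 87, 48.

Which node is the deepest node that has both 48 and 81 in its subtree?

24: root
23: left child of 24 (depth 1)
51: right child of 24 (depth 1)
58: right child of 51 (depth 2)
34: left child of 51 (depth 2)
64: right child of 58 (depth 3)
35: right child of 34 (depth 3)
88: right child of 64 (depth 4)
81: left child of 88 (depth 5)
95: right child of 88 (depth 5)
12: left child of 23 (depth 2)
79: left child of 81 (depth 6)
65: left child of 79 (depth 7)
87: right child of 81 (depth 6)
48: right child of 35 (depth 4)

Path to 48: 24 → 51 → 34 → 35 → 48
Path to 81: 24 → 51 → 58 → 64 → 88 → 81
The paths share a prefix ending at 51, then split left and right.

51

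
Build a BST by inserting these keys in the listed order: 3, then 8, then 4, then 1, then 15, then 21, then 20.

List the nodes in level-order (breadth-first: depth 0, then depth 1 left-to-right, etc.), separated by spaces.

3: root
8: right child of 3 (depth 1)
4: left child of 8 (depth 2)
1: left child of 3 (depth 1)
15: right child of 8 (depth 2)
21: right child of 15 (depth 3)
20: left child of 21 (depth 4)

3 1 8 4 15 21 20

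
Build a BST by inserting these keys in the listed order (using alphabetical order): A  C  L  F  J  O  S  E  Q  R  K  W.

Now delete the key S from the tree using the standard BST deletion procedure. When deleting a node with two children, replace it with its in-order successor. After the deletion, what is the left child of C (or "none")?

A: root
C: right child of A (depth 1)
L: right child of C (depth 2)
F: left child of L (depth 3)
J: right child of F (depth 4)
O: right child of L (depth 3)
S: right child of O (depth 4)
E: left child of F (depth 4)
Q: left child of S (depth 5)
R: right child of Q (depth 6)
K: right child of J (depth 5)
W: right child of S (depth 5)

Delete S (two children — replace with in-order successor).
After deletion, C's left child: none.

none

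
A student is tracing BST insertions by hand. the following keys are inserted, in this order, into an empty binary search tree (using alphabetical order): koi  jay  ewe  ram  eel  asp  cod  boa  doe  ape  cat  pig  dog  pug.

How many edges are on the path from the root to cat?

koi: root
jay: left child of koi (depth 1)
ewe: left child of jay (depth 2)
ram: right child of koi (depth 1)
eel: left child of ewe (depth 3)
asp: left child of eel (depth 4)
cod: right child of asp (depth 5)
boa: left child of cod (depth 6)
doe: right child of cod (depth 6)
ape: left child of asp (depth 5)
cat: right child of boa (depth 7)
pig: left child of ram (depth 2)
dog: right child of doe (depth 7)
pug: right child of pig (depth 3)

Path to cat: koi → jay → ewe → eel → asp → cod → boa → cat, which is 7 edges.

7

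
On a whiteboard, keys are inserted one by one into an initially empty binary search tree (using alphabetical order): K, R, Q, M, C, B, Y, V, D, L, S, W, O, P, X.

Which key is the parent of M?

Insert K: tree is empty, so K becomes the root.
Insert R: R > K → go right. Place as right child of K.
Insert Q: Q > K → go right; Q < R → go left. Place as left child of R.
Insert M: M > K → go right; M < R → go left; M < Q → go left. Place as left child of Q.
Insert C: C < K → go left. Place as left child of K.
Insert B: B < K → go left; B < C → go left. Place as left child of C.
Insert Y: Y > K → go right; Y > R → go right. Place as right child of R.
Insert V: V > K → go right; V > R → go right; V < Y → go left. Place as left child of Y.
Insert D: D < K → go left; D > C → go right. Place as right child of C.
Insert L: L > K → go right; L < R → go left; L < Q → go left; L < M → go left. Place as left child of M.
Insert S: S > K → go right; S > R → go right; S < Y → go left; S < V → go left. Place as left child of V.
Insert W: W > K → go right; W > R → go right; W < Y → go left; W > V → go right. Place as right child of V.
Insert O: O > K → go right; O < R → go left; O < Q → go left; O > M → go right. Place as right child of M.
Insert P: P > K → go right; P < R → go left; P < Q → go left; P > M → go right; P > O → go right. Place as right child of O.
Insert X: X > K → go right; X > R → go right; X < Y → go left; X > V → go right; X > W → go right. Place as right child of W.

Q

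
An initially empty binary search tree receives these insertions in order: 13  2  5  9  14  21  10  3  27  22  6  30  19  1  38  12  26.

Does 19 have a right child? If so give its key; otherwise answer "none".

none

Resulting structure (node: left, right):
  13: L=2, R=14
  2: L=1, R=5
  5: L=3, R=9
  9: L=6, R=10
  14: L=–, R=21
  21: L=19, R=27
  10: L=–, R=12
  3: L=–, R=–
  27: L=22, R=30
  22: L=–, R=26
  6: L=–, R=–
  30: L=–, R=38
  19: L=–, R=–
  1: L=–, R=–
  38: L=–, R=–
  12: L=–, R=–
  26: L=–, R=–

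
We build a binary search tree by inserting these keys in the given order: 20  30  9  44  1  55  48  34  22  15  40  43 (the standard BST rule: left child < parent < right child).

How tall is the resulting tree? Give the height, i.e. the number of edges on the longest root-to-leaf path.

5

20: root
30: right child of 20 (depth 1)
9: left child of 20 (depth 1)
44: right child of 30 (depth 2)
1: left child of 9 (depth 2)
55: right child of 44 (depth 3)
48: left child of 55 (depth 4)
34: left child of 44 (depth 3)
22: left child of 30 (depth 2)
15: right child of 9 (depth 2)
40: right child of 34 (depth 4)
43: right child of 40 (depth 5)

The deepest node is 43 at depth 5.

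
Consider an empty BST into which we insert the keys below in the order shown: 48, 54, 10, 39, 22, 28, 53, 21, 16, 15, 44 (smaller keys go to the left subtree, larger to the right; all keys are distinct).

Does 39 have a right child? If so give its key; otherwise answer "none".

44

Insert 48: tree is empty, so 48 becomes the root.
Insert 54: 54 > 48 → go right. Place as right child of 48.
Insert 10: 10 < 48 → go left. Place as left child of 48.
Insert 39: 39 < 48 → go left; 39 > 10 → go right. Place as right child of 10.
Insert 22: 22 < 48 → go left; 22 > 10 → go right; 22 < 39 → go left. Place as left child of 39.
Insert 28: 28 < 48 → go left; 28 > 10 → go right; 28 < 39 → go left; 28 > 22 → go right. Place as right child of 22.
Insert 53: 53 > 48 → go right; 53 < 54 → go left. Place as left child of 54.
Insert 21: 21 < 48 → go left; 21 > 10 → go right; 21 < 39 → go left; 21 < 22 → go left. Place as left child of 22.
Insert 16: 16 < 48 → go left; 16 > 10 → go right; 16 < 39 → go left; 16 < 22 → go left; 16 < 21 → go left. Place as left child of 21.
Insert 15: 15 < 48 → go left; 15 > 10 → go right; 15 < 39 → go left; 15 < 22 → go left; 15 < 21 → go left; 15 < 16 → go left. Place as left child of 16.
Insert 44: 44 < 48 → go left; 44 > 10 → go right; 44 > 39 → go right. Place as right child of 39.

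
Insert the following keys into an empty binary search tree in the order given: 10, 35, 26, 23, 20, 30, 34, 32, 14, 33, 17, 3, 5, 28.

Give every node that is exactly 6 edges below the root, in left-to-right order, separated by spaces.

Insert 10: tree is empty, so 10 becomes the root.
Insert 35: 35 > 10 → go right. Place as right child of 10.
Insert 26: 26 > 10 → go right; 26 < 35 → go left. Place as left child of 35.
Insert 23: 23 > 10 → go right; 23 < 35 → go left; 23 < 26 → go left. Place as left child of 26.
Insert 20: 20 > 10 → go right; 20 < 35 → go left; 20 < 26 → go left; 20 < 23 → go left. Place as left child of 23.
Insert 30: 30 > 10 → go right; 30 < 35 → go left; 30 > 26 → go right. Place as right child of 26.
Insert 34: 34 > 10 → go right; 34 < 35 → go left; 34 > 26 → go right; 34 > 30 → go right. Place as right child of 30.
Insert 32: 32 > 10 → go right; 32 < 35 → go left; 32 > 26 → go right; 32 > 30 → go right; 32 < 34 → go left. Place as left child of 34.
Insert 14: 14 > 10 → go right; 14 < 35 → go left; 14 < 26 → go left; 14 < 23 → go left; 14 < 20 → go left. Place as left child of 20.
Insert 33: 33 > 10 → go right; 33 < 35 → go left; 33 > 26 → go right; 33 > 30 → go right; 33 < 34 → go left; 33 > 32 → go right. Place as right child of 32.
Insert 17: 17 > 10 → go right; 17 < 35 → go left; 17 < 26 → go left; 17 < 23 → go left; 17 < 20 → go left; 17 > 14 → go right. Place as right child of 14.
Insert 3: 3 < 10 → go left. Place as left child of 10.
Insert 5: 5 < 10 → go left; 5 > 3 → go right. Place as right child of 3.
Insert 28: 28 > 10 → go right; 28 < 35 → go left; 28 > 26 → go right; 28 < 30 → go left. Place as left child of 30.

17 33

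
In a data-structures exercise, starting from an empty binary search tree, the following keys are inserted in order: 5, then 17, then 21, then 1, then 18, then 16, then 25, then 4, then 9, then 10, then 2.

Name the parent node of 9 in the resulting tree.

Insert 5: tree is empty, so 5 becomes the root.
Insert 17: 17 > 5 → go right. Place as right child of 5.
Insert 21: 21 > 5 → go right; 21 > 17 → go right. Place as right child of 17.
Insert 1: 1 < 5 → go left. Place as left child of 5.
Insert 18: 18 > 5 → go right; 18 > 17 → go right; 18 < 21 → go left. Place as left child of 21.
Insert 16: 16 > 5 → go right; 16 < 17 → go left. Place as left child of 17.
Insert 25: 25 > 5 → go right; 25 > 17 → go right; 25 > 21 → go right. Place as right child of 21.
Insert 4: 4 < 5 → go left; 4 > 1 → go right. Place as right child of 1.
Insert 9: 9 > 5 → go right; 9 < 17 → go left; 9 < 16 → go left. Place as left child of 16.
Insert 10: 10 > 5 → go right; 10 < 17 → go left; 10 < 16 → go left; 10 > 9 → go right. Place as right child of 9.
Insert 2: 2 < 5 → go left; 2 > 1 → go right; 2 < 4 → go left. Place as left child of 4.

16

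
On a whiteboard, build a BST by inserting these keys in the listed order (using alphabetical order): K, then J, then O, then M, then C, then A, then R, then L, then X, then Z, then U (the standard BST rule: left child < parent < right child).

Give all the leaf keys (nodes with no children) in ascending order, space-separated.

A L U Z

Insert K: tree is empty, so K becomes the root.
Insert J: J < K → go left. Place as left child of K.
Insert O: O > K → go right. Place as right child of K.
Insert M: M > K → go right; M < O → go left. Place as left child of O.
Insert C: C < K → go left; C < J → go left. Place as left child of J.
Insert A: A < K → go left; A < J → go left; A < C → go left. Place as left child of C.
Insert R: R > K → go right; R > O → go right. Place as right child of O.
Insert L: L > K → go right; L < O → go left; L < M → go left. Place as left child of M.
Insert X: X > K → go right; X > O → go right; X > R → go right. Place as right child of R.
Insert Z: Z > K → go right; Z > O → go right; Z > R → go right; Z > X → go right. Place as right child of X.
Insert U: U > K → go right; U > O → go right; U > R → go right; U < X → go left. Place as left child of X.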